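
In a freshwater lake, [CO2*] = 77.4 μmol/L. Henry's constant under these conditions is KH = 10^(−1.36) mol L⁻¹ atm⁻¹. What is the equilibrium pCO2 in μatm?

pCO2 = 1770 μatm

KH = 10^(−1.36) = 4.365×10^-2 mol L⁻¹ atm⁻¹
pCO2 = [CO2*]/KH = 77.4×10^-6 / 4.365×10^-2 = 1.77×10^-3 atm = 1770 μatm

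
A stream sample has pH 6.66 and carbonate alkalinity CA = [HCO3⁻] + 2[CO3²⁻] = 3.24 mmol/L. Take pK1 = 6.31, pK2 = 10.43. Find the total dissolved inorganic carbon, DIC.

DIC = 4.69 mmol/L

CA = [HCO3⁻] + 2[CO3²⁻] = (α₁ + 2α₂)·DIC
At pH 6.66: [H⁺]/K1 = 10^-0.35 = 0.44668, K2/[H⁺] = 10^-3.77 = 0.00016982
α₁ = 1/(1 + 0.44668 + 0.00016982) = 1/1.4469 = 0.6912; α₂ = α₁·K2/[H⁺] = 0.0001174
α₁ + 2α₂ = 0.6914
DIC = CA / (α₁ + 2α₂) = 3.24 / 0.6914 = 4.69 mmol/L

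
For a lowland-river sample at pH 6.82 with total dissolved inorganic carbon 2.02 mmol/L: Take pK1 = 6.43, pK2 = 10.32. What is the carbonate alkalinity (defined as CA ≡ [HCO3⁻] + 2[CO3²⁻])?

CA = [HCO3⁻] + 2[CO3²⁻] = (α₁ + 2α₂)·DIC
At pH 6.82: [H⁺]/K1 = 10^-0.39 = 0.40738, K2/[H⁺] = 10^-3.50 = 0.00031623
α₁ = 1/(1 + 0.40738 + 0.00031623) = 1/1.4077 = 0.7104; α₂ = α₁·K2/[H⁺] = 0.0002246
α₁ + 2α₂ = 0.7108
CA = 0.7108 × 2.02 = 1.44 mmol/L

CA = 1.44 mmol/L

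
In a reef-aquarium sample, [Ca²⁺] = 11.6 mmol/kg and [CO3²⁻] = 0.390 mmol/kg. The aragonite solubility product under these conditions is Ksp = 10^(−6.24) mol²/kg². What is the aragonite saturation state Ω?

Ksp = 10^(−6.24) = 5.754×10^-7
Ω = [Ca²⁺][CO3²⁻]/Ksp = (11.6×10^-3)(0.390×10^-3) / 5.754×10^-7 = 7.86

Ω = 7.86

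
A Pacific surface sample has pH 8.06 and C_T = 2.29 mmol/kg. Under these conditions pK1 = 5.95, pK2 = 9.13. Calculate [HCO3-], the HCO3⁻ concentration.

α₁ = 1 / (1 + [H⁺]/K1 + K2/[H⁺]) = 1 / (1 + 10^-2.11 + 10^-1.07)
   = 1 / (1 + 0.0077625 + 0.085114) = 1/1.0929 = 0.9150
[HCO3⁻] = α₁ × DIC = 0.9150 × 2.29 = 2.10 mmol/kg

[HCO3⁻] = 2.10 mmol/kg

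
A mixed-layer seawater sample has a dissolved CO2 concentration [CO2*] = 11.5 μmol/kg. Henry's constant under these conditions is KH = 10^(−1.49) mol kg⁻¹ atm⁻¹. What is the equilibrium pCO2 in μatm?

KH = 10^(−1.49) = 3.236×10^-2 mol kg⁻¹ atm⁻¹
pCO2 = [CO2*]/KH = 11.5×10^-6 / 3.236×10^-2 = 3.55×10^-4 atm = 355 μatm

pCO2 = 355 μatm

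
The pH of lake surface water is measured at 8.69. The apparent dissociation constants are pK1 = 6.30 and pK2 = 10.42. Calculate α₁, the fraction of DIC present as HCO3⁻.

α₁ = 1 / (1 + [H⁺]/K1 + K2/[H⁺]) = 1 / (1 + 10^-2.39 + 10^-1.73)
   = 1 / (1 + 0.0040738 + 0.018621) = 1/1.0227 = 0.9778

α₁ = 0.978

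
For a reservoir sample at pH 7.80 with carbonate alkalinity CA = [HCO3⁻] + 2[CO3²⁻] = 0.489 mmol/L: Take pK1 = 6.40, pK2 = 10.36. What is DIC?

DIC = 0.507 mmol/L

CA = [HCO3⁻] + 2[CO3²⁻] = (α₁ + 2α₂)·DIC
At pH 7.80: [H⁺]/K1 = 10^-1.40 = 0.039811, K2/[H⁺] = 10^-2.56 = 0.0027542
α₁ = 1/(1 + 0.039811 + 0.0027542) = 1/1.0426 = 0.9592; α₂ = α₁·K2/[H⁺] = 0.002642
α₁ + 2α₂ = 0.9645
DIC = CA / (α₁ + 2α₂) = 0.489 / 0.9645 = 0.507 mmol/L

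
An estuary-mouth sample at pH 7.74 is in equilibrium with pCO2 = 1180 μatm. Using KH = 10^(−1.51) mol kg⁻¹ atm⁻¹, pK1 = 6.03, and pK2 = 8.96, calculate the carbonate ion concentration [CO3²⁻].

[CO2*] = KH · pCO2 = 10^(−1.51) × 1180×10^-6 = 3.647×10^-5 mol/kg
α₀ = 1/(1 + K1/[H⁺] + K1K2/[H⁺]²) = 1/(1 + 10^+1.71 + 10^+0.49) = 0.01806
DIC = [CO2*]/α₀ = 3.647×10^-5 / 0.01806 = 2.019 mmol/kg
[CO3²⁻] = α₂·DIC; α₂ = 0.05581, so [CO3²⁻] = 0.05581 × 2.019 = 0.113 mmol/kg

[CO3²⁻] = 0.113 mmol/kg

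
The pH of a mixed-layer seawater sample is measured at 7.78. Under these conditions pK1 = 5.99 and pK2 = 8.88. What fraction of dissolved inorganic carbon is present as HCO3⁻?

α₁ = 0.913

α₁ = 1 / (1 + [H⁺]/K1 + K2/[H⁺]) = 1 / (1 + 10^-1.79 + 10^-1.10)
   = 1 / (1 + 0.016218 + 0.079433) = 1/1.0957 = 0.9127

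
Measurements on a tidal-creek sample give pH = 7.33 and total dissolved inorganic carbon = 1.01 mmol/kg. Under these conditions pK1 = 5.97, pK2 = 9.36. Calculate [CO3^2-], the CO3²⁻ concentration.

α₂ = 1 / (1 + [H⁺]/K2 + [H⁺]²/(K1K2)) = 1 / (1 + 10^+2.03 + 10^+0.67)
   = 1 / (1 + 107.15 + 4.6774) = 1/112.83 = 0.008863
[CO3²⁻] = α₂ × DIC = 0.008863 × 1.01 = 0.00895 mmol/kg = 8.95 μmol/kg

[CO3²⁻] = 8.95 μmol/kg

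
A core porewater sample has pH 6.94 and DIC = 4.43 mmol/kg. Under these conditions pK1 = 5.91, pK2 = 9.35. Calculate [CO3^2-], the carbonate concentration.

[CO3²⁻] = 15.7 μmol/kg

α₂ = 1 / (1 + [H⁺]/K2 + [H⁺]²/(K1K2)) = 1 / (1 + 10^+2.41 + 10^+1.38)
   = 1 / (1 + 257.04 + 23.988) = 1/282.03 = 0.003546
[CO3²⁻] = α₂ × DIC = 0.003546 × 4.43 = 0.0157 mmol/kg = 15.7 μmol/kg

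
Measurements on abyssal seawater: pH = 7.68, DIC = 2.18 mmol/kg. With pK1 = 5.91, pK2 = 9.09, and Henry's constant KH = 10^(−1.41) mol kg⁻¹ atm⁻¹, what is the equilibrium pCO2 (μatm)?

pCO2 = 901 μatm

α₀ = 1 / (1 + K1/[H⁺] + K1K2/[H⁺]²) = 1 / (1 + 10^+1.77 + 10^+0.36)
   = 1 / (1 + 58.884 + 2.2909) = 1/62.175 = 0.01608
[CO2*] = α₀ × DIC = 0.01608 × 2.18 = 0.03506 mmol/kg
pCO2 = [CO2*]/KH = 3.506×10^-5 / 3.890×10^-2 = 901 μatm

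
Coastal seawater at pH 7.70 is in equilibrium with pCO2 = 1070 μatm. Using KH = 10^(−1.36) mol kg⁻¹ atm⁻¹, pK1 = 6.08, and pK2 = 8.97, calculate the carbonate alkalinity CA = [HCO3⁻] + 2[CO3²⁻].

[CO2*] = KH · pCO2 = 10^(−1.36) × 1070×10^-6 = 4.671×10^-5 mol/kg
α₀ = 1/(1 + K1/[H⁺] + K1K2/[H⁺]²) = 1/(1 + 10^+1.62 + 10^+0.35) = 0.02226
DIC = [CO2*]/α₀ = 4.671×10^-5 / 0.02226 = 2.098 mmol/kg
CA = (α₁ + 2α₂)·DIC = (0.9279 + 2×0.04983) × 2.098 = 2.16 mmol/kg

CA = 2.16 mmol/kg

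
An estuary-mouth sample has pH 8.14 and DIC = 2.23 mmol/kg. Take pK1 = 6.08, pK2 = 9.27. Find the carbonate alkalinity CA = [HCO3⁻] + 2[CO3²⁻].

CA = [HCO3⁻] + 2[CO3²⁻] = (α₁ + 2α₂)·DIC
At pH 8.14: [H⁺]/K1 = 10^-2.06 = 0.0087096, K2/[H⁺] = 10^-1.13 = 0.074131
α₁ = 1/(1 + 0.0087096 + 0.074131) = 1/1.0828 = 0.9235; α₂ = α₁·K2/[H⁺] = 0.06846
α₁ + 2α₂ = 1.0604
CA = 1.0604 × 2.23 = 2.36 mmol/kg

CA = 2.36 mmol/kg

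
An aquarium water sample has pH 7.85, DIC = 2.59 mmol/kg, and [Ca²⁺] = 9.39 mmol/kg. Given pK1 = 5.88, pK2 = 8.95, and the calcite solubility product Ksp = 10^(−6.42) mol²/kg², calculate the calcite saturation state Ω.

Ω = 4.66

α₂ = 1 / (1 + [H⁺]/K2 + [H⁺]²/(K1K2)) = 1 / (1 + 10^+1.10 + 10^-0.87)
   = 1 / (1 + 12.589 + 0.13490) = 1/13.724 = 0.07286
[CO3²⁻] = α₂ × DIC = 0.07286 × 2.59 = 0.1887 mmol/kg
Ksp = 10^(−6.42) = 3.802×10^-7
Ω = [Ca²⁺][CO3²⁻]/Ksp = (9.39×10^-3)(1.887×10^-4) / 3.802×10^-7 = 4.66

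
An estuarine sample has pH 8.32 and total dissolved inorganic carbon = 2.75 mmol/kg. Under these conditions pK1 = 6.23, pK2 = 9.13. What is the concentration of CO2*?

α₀ = 1 / (1 + K1/[H⁺] + K1K2/[H⁺]²) = 1 / (1 + 10^+2.09 + 10^+1.28)
   = 1 / (1 + 123.03 + 19.055) = 1/143.08 = 0.006989
[CO2*] = α₀ × DIC = 0.006989 × 2.75 = 0.0192 mmol/kg = 19.2 μmol/kg

[CO2*] = 19.2 μmol/kg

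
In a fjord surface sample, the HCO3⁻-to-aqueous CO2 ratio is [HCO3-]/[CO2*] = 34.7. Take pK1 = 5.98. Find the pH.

From K1 = [H⁺][HCO3-]/[CO2*]:  pH = pK1 + log₁₀([HCO3-]/[CO2*])
log₁₀(34.7) = +1.540
pH = 5.98 + (+1.540) = 7.52

pH = 7.52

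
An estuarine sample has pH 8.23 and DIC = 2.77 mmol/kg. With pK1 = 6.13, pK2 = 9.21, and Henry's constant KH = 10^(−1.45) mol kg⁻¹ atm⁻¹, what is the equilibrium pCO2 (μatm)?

α₀ = 1 / (1 + K1/[H⁺] + K1K2/[H⁺]²) = 1 / (1 + 10^+2.10 + 10^+1.12)
   = 1 / (1 + 125.89 + 13.183) = 1/140.08 = 0.007139
[CO2*] = α₀ × DIC = 0.007139 × 2.77 = 0.01978 mmol/kg = 19.78 μmol/kg
pCO2 = [CO2*]/KH = 1.978×10^-5 / 3.548×10^-2 = 557 μatm

pCO2 = 557 μatm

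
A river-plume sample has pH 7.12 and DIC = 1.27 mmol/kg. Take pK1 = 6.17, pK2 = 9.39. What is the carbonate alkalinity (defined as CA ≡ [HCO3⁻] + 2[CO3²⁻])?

CA = 1.15 mmol/kg

CA = [HCO3⁻] + 2[CO3²⁻] = (α₁ + 2α₂)·DIC
At pH 7.12: [H⁺]/K1 = 10^-0.95 = 0.11220, K2/[H⁺] = 10^-2.27 = 0.0053703
α₁ = 1/(1 + 0.11220 + 0.0053703) = 1/1.1176 = 0.8948; α₂ = α₁·K2/[H⁺] = 0.004805
α₁ + 2α₂ = 0.9044
CA = 0.9044 × 1.27 = 1.15 mmol/kg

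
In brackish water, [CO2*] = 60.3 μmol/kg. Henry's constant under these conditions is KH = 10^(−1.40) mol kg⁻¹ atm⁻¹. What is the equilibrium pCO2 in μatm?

KH = 10^(−1.40) = 3.981×10^-2 mol kg⁻¹ atm⁻¹
pCO2 = [CO2*]/KH = 60.3×10^-6 / 3.981×10^-2 = 1.51×10^-3 atm = 1510 μatm

pCO2 = 1510 μatm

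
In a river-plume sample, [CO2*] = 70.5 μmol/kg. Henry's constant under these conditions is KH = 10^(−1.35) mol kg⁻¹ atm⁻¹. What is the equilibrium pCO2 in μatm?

pCO2 = 1580 μatm

KH = 10^(−1.35) = 4.467×10^-2 mol kg⁻¹ atm⁻¹
pCO2 = [CO2*]/KH = 70.5×10^-6 / 4.467×10^-2 = 1.58×10^-3 atm = 1580 μatm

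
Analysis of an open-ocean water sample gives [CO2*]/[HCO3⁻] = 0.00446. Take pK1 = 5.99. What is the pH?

From K1 = [H⁺][HCO3⁻]/[CO2*]:  pH = pK1 − log₁₀([CO2*]/[HCO3⁻])
log₁₀(0.00446) = -2.351
pH = 5.99 − (-2.351) = 8.34

pH = 8.34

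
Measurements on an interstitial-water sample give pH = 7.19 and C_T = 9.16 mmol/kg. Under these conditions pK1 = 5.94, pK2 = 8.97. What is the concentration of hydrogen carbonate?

α₁ = 1 / (1 + [H⁺]/K1 + K2/[H⁺]) = 1 / (1 + 10^-1.25 + 10^-1.78)
   = 1 / (1 + 0.056234 + 0.016596) = 1/1.0728 = 0.9321
[HCO3⁻] = α₁ × DIC = 0.9321 × 9.16 = 8.54 mmol/kg

[HCO3⁻] = 8.54 mmol/kg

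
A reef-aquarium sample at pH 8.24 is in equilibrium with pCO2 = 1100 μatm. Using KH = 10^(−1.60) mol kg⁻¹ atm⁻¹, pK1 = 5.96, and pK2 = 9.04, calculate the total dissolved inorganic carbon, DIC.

[CO2*] = KH · pCO2 = 10^(−1.60) × 1100×10^-6 = 2.763×10^-5 mol/kg
α₀ = 1/(1 + K1/[H⁺] + K1K2/[H⁺]²) = 1/(1 + 10^+2.28 + 10^+1.48) = 0.004510
DIC = [CO2*]/α₀ = 2.763×10^-5 / 0.004510 = 6.13 mmol/kg

DIC = 6.13 mmol/kg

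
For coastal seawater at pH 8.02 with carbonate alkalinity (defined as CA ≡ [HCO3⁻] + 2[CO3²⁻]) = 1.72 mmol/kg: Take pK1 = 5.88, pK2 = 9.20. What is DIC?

CA = [HCO3⁻] + 2[CO3²⁻] = (α₁ + 2α₂)·DIC
At pH 8.02: [H⁺]/K1 = 10^-2.14 = 0.0072444, K2/[H⁺] = 10^-1.18 = 0.066069
α₁ = 1/(1 + 0.0072444 + 0.066069) = 1/1.0733 = 0.9317; α₂ = α₁·K2/[H⁺] = 0.06156
α₁ + 2α₂ = 1.0548
DIC = CA / (α₁ + 2α₂) = 1.72 / 1.0548 = 1.63 mmol/kg

DIC = 1.63 mmol/kg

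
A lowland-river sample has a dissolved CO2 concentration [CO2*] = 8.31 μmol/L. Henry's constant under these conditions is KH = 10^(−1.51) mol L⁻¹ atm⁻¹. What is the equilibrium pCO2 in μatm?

pCO2 = 269 μatm

KH = 10^(−1.51) = 3.090×10^-2 mol L⁻¹ atm⁻¹
pCO2 = [CO2*]/KH = 8.31×10^-6 / 3.090×10^-2 = 2.69×10^-4 atm = 269 μatm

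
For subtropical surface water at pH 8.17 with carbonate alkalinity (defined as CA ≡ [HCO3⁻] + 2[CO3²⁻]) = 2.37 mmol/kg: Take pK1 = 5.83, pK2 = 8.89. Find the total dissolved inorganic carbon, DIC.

CA = [HCO3⁻] + 2[CO3²⁻] = (α₁ + 2α₂)·DIC
At pH 8.17: [H⁺]/K1 = 10^-2.34 = 0.0045709, K2/[H⁺] = 10^-0.72 = 0.19055
α₁ = 1/(1 + 0.0045709 + 0.19055) = 1/1.1951 = 0.8367; α₂ = α₁·K2/[H⁺] = 0.1594
α₁ + 2α₂ = 1.1556
DIC = CA / (α₁ + 2α₂) = 2.37 / 1.1556 = 2.05 mmol/kg

DIC = 2.05 mmol/kg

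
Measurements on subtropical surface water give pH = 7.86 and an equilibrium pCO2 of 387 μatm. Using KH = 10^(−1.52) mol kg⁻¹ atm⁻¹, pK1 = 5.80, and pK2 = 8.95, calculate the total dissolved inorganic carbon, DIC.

DIC = 1.46 mmol/kg

[CO2*] = KH · pCO2 = 10^(−1.52) × 387×10^-6 = 1.169×10^-5 mol/kg
α₀ = 1/(1 + K1/[H⁺] + K1K2/[H⁺]²) = 1/(1 + 10^+2.06 + 10^+0.97) = 0.007991
DIC = [CO2*]/α₀ = 1.169×10^-5 / 0.007991 = 1.46 mmol/kg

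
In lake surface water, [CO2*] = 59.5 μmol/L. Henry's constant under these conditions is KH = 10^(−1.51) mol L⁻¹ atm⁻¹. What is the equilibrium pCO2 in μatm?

KH = 10^(−1.51) = 3.090×10^-2 mol L⁻¹ atm⁻¹
pCO2 = [CO2*]/KH = 59.5×10^-6 / 3.090×10^-2 = 1.93×10^-3 atm = 1930 μatm

pCO2 = 1930 μatm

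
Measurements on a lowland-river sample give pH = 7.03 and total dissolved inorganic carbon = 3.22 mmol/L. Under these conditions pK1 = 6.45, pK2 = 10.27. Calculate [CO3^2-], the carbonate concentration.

[CO3²⁻] = 1.47 μmol/L

α₂ = 1 / (1 + [H⁺]/K2 + [H⁺]²/(K1K2)) = 1 / (1 + 10^+3.24 + 10^+2.66)
   = 1 / (1 + 1737.8 + 457.09) = 1/2195.9 = 0.0004554
[CO3²⁻] = α₂ × DIC = 0.0004554 × 3.22 = 0.00147 mmol/L = 1.47 μmol/L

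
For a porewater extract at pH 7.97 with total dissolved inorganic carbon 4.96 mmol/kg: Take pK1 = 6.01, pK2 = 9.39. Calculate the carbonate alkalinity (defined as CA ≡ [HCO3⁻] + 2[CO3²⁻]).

CA = [HCO3⁻] + 2[CO3²⁻] = (α₁ + 2α₂)·DIC
At pH 7.97: [H⁺]/K1 = 10^-1.96 = 0.010965, K2/[H⁺] = 10^-1.42 = 0.038019
α₁ = 1/(1 + 0.010965 + 0.038019) = 1/1.0490 = 0.9533; α₂ = α₁·K2/[H⁺] = 0.03624
α₁ + 2α₂ = 1.0258
CA = 1.0258 × 4.96 = 5.09 mmol/kg

CA = 5.09 mmol/kg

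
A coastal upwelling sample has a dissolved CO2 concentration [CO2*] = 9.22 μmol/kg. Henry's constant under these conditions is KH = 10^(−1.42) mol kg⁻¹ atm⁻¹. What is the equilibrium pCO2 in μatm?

pCO2 = 243 μatm

KH = 10^(−1.42) = 3.802×10^-2 mol kg⁻¹ atm⁻¹
pCO2 = [CO2*]/KH = 9.22×10^-6 / 3.802×10^-2 = 2.43×10^-4 atm = 243 μatm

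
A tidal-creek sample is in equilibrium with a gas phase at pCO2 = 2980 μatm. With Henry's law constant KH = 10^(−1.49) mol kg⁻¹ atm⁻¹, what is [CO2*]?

[CO2*] = 96.4 μmol/kg

KH = 10^(−1.49) = 3.236×10^-2 mol kg⁻¹ atm⁻¹
[CO2*] = KH · pCO2 = 3.236×10^-2 × 2980×10^-6 atm = 9.64×10^-5 mol/kg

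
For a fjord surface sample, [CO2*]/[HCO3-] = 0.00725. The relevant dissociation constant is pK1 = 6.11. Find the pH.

From K1 = [H⁺][HCO3-]/[CO2*]:  pH = pK1 − log₁₀([CO2*]/[HCO3-])
log₁₀(0.00725) = -2.140
pH = 6.11 − (-2.140) = 8.25

pH = 8.25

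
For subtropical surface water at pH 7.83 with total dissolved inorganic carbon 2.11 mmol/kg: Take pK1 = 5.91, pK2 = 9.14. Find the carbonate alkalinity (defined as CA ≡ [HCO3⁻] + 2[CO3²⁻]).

CA = [HCO3⁻] + 2[CO3²⁻] = (α₁ + 2α₂)·DIC
At pH 7.83: [H⁺]/K1 = 10^-1.92 = 0.012023, K2/[H⁺] = 10^-1.31 = 0.048978
α₁ = 1/(1 + 0.012023 + 0.048978) = 1/1.0610 = 0.9425; α₂ = α₁·K2/[H⁺] = 0.04616
α₁ + 2α₂ = 1.0348
CA = 1.0348 × 2.11 = 2.18 mmol/kg

CA = 2.18 mmol/kg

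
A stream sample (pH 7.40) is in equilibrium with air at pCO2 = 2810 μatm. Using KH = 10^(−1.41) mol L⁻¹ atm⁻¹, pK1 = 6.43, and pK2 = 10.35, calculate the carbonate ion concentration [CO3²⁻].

[CO3²⁻] = 1.14 μmol/L

[CO2*] = KH · pCO2 = 10^(−1.41) × 2810×10^-6 = 1.093×10^-4 mol/L
α₀ = 1/(1 + K1/[H⁺] + K1K2/[H⁺]²) = 1/(1 + 10^+0.97 + 10^-1.98) = 0.09668
DIC = [CO2*]/α₀ = 1.093×10^-4 / 0.09668 = 1.131 mmol/L
[CO3²⁻] = α₂·DIC; α₂ = 0.001012, so [CO3²⁻] = 0.001012 × 1.131 = 0.00114 mmol/L = 1.14 μmol/L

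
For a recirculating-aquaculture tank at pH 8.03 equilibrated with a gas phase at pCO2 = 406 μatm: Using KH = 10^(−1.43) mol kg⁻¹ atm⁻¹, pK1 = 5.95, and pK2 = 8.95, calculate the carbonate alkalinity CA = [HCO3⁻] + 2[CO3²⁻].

CA = 2.25 mmol/kg

[CO2*] = KH · pCO2 = 10^(−1.43) × 406×10^-6 = 1.508×10^-5 mol/kg
α₀ = 1/(1 + K1/[H⁺] + K1K2/[H⁺]²) = 1/(1 + 10^+2.08 + 10^+1.16) = 0.007370
DIC = [CO2*]/α₀ = 1.508×10^-5 / 0.007370 = 2.047 mmol/kg
CA = (α₁ + 2α₂)·DIC = (0.8861 + 2×0.1065) × 2.047 = 2.25 mmol/kg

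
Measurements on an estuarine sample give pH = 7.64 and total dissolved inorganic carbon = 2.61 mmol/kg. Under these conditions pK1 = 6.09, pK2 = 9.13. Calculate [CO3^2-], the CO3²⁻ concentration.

α₂ = 1 / (1 + [H⁺]/K2 + [H⁺]²/(K1K2)) = 1 / (1 + 10^+1.49 + 10^-0.06)
   = 1 / (1 + 30.903 + 0.87096) = 1/32.774 = 0.03051
[CO3²⁻] = α₂ × DIC = 0.03051 × 2.61 = 0.0796 mmol/kg

[CO3²⁻] = 0.0796 mmol/kg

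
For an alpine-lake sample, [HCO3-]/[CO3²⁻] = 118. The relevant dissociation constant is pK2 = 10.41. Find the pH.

From K2 = [H⁺][CO3²⁻]/[HCO3-]:  pH = pK2 − log₁₀([HCO3-]/[CO3²⁻])
log₁₀(118) = +2.072
pH = 10.41 − (+2.072) = 8.34

pH = 8.34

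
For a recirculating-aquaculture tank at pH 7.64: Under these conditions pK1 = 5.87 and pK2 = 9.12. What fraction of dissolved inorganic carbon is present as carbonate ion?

α₂ = 1 / (1 + [H⁺]/K2 + [H⁺]²/(K1K2)) = 1 / (1 + 10^+1.48 + 10^-0.29)
   = 1 / (1 + 30.200 + 0.51286) = 1/31.712 = 0.03153

α₂ = 0.0315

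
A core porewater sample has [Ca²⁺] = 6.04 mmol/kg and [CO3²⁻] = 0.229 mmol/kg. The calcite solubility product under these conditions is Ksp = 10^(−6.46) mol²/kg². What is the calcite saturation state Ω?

Ω = 3.99

Ksp = 10^(−6.46) = 3.467×10^-7
Ω = [Ca²⁺][CO3²⁻]/Ksp = (6.04×10^-3)(0.229×10^-3) / 3.467×10^-7 = 3.99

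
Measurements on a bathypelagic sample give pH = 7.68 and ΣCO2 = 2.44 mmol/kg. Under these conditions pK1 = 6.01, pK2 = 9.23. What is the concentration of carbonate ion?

α₂ = 1 / (1 + [H⁺]/K2 + [H⁺]²/(K1K2)) = 1 / (1 + 10^+1.55 + 10^-0.12)
   = 1 / (1 + 35.481 + 0.75858) = 1/37.240 = 0.02685
[CO3²⁻] = α₂ × DIC = 0.02685 × 2.44 = 0.0655 mmol/kg

[CO3²⁻] = 0.0655 mmol/kg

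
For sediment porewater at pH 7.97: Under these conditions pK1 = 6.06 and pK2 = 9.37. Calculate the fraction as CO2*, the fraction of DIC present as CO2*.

α₀ = 0.0117

α₀ = 1 / (1 + K1/[H⁺] + K1K2/[H⁺]²) = 1 / (1 + 10^+1.91 + 10^+0.51)
   = 1 / (1 + 81.283 + 3.2359) = 1/85.519 = 0.01169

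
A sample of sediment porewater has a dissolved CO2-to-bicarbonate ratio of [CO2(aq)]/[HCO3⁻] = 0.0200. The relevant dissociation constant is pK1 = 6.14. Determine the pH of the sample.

pH = 7.84

From K1 = [H⁺][HCO3⁻]/[CO2(aq)]:  pH = pK1 − log₁₀([CO2(aq)]/[HCO3⁻])
log₁₀(0.0200) = -1.699
pH = 6.14 − (-1.699) = 7.84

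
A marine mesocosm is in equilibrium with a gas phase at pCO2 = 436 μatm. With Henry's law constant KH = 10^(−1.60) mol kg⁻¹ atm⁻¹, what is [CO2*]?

[CO2*] = 11.0 μmol/kg

KH = 10^(−1.60) = 2.512×10^-2 mol kg⁻¹ atm⁻¹
[CO2*] = KH · pCO2 = 2.512×10^-2 × 436×10^-6 atm = 1.10×10^-5 mol/kg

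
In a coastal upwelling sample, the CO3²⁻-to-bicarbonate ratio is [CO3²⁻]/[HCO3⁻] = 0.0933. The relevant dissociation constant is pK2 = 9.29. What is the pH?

pH = 8.26

From K2 = [H⁺][CO3²⁻]/[HCO3⁻]:  pH = pK2 + log₁₀([CO3²⁻]/[HCO3⁻])
log₁₀(0.0933) = -1.030
pH = 9.29 + (-1.030) = 8.26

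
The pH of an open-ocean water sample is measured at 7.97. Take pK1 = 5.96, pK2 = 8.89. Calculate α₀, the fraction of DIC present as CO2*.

α₀ = 0.00865

α₀ = 1 / (1 + K1/[H⁺] + K1K2/[H⁺]²) = 1 / (1 + 10^+2.01 + 10^+1.09)
   = 1 / (1 + 102.33 + 12.303) = 1/115.63 = 0.008648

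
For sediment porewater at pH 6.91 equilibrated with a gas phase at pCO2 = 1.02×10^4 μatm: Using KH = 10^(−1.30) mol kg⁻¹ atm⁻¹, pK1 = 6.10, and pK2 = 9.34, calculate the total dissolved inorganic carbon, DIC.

DIC = 3.82 mmol/kg

[CO2*] = KH · pCO2 = 10^(−1.30) × 1.02×10^4×10^-6 = 5.112×10^-4 mol/kg
α₀ = 1/(1 + K1/[H⁺] + K1K2/[H⁺]²) = 1/(1 + 10^+0.81 + 10^-1.62) = 0.1337
DIC = [CO2*]/α₀ = 5.112×10^-4 / 0.1337 = 3.82 mmol/kg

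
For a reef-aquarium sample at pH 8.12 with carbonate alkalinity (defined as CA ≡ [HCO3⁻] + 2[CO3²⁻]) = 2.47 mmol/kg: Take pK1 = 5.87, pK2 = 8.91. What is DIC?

CA = [HCO3⁻] + 2[CO3²⁻] = (α₁ + 2α₂)·DIC
At pH 8.12: [H⁺]/K1 = 10^-2.25 = 0.0056234, K2/[H⁺] = 10^-0.79 = 0.16218
α₁ = 1/(1 + 0.0056234 + 0.16218) = 1/1.1678 = 0.8563; α₂ = α₁·K2/[H⁺] = 0.1389
α₁ + 2α₂ = 1.1341
DIC = CA / (α₁ + 2α₂) = 2.47 / 1.1341 = 2.18 mmol/kg

DIC = 2.18 mmol/kg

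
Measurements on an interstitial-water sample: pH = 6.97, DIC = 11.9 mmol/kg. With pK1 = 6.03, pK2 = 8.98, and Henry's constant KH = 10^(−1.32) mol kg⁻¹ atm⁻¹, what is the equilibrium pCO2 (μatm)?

α₀ = 1 / (1 + K1/[H⁺] + K1K2/[H⁺]²) = 1 / (1 + 10^+0.94 + 10^-1.07)
   = 1 / (1 + 8.7096 + 0.085114) = 1/9.7947 = 0.1021
[CO2*] = α₀ × DIC = 0.1021 × 11.9 = 1.215 mmol/kg
pCO2 = [CO2*]/KH = 1.215×10^-3 / 4.786×10^-2 = 2.54×10^4 μatm

pCO2 = 2.54×10^4 μatm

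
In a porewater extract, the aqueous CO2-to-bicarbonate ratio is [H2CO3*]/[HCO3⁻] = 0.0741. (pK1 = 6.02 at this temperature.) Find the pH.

pH = 7.15

From K1 = [H⁺][HCO3⁻]/[H2CO3*]:  pH = pK1 − log₁₀([H2CO3*]/[HCO3⁻])
log₁₀(0.0741) = -1.130
pH = 6.02 − (-1.130) = 7.15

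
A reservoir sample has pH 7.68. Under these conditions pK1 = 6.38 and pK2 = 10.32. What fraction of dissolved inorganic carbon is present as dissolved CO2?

α₀ = 0.0476

α₀ = 1 / (1 + K1/[H⁺] + K1K2/[H⁺]²) = 1 / (1 + 10^+1.30 + 10^-1.34)
   = 1 / (1 + 19.953 + 0.045709) = 1/20.998 = 0.04762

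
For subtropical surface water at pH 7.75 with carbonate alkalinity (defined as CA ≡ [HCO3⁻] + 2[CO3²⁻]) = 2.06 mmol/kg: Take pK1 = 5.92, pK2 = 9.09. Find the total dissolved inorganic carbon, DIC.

DIC = 2.00 mmol/kg

CA = [HCO3⁻] + 2[CO3²⁻] = (α₁ + 2α₂)·DIC
At pH 7.75: [H⁺]/K1 = 10^-1.83 = 0.014791, K2/[H⁺] = 10^-1.34 = 0.045709
α₁ = 1/(1 + 0.014791 + 0.045709) = 1/1.0605 = 0.9430; α₂ = α₁·K2/[H⁺] = 0.04310
α₁ + 2α₂ = 1.0292
DIC = CA / (α₁ + 2α₂) = 2.06 / 1.0292 = 2.00 mmol/kg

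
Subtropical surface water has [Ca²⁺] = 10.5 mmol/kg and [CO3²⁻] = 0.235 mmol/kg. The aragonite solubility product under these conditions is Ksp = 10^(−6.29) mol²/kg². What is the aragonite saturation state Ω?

Ω = 4.81

Ksp = 10^(−6.29) = 5.129×10^-7
Ω = [Ca²⁺][CO3²⁻]/Ksp = (10.5×10^-3)(0.235×10^-3) / 5.129×10^-7 = 4.81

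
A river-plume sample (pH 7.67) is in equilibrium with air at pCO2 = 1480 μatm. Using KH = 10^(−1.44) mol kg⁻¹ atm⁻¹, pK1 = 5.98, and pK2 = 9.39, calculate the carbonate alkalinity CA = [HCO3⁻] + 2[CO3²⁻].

[CO2*] = KH · pCO2 = 10^(−1.44) × 1480×10^-6 = 5.374×10^-5 mol/kg
α₀ = 1/(1 + K1/[H⁺] + K1K2/[H⁺]²) = 1/(1 + 10^+1.69 + 10^-0.03) = 0.01964
DIC = [CO2*]/α₀ = 5.374×10^-5 / 0.01964 = 2.736 mmol/kg
CA = (α₁ + 2α₂)·DIC = (0.9620 + 2×0.01833) × 2.736 = 2.73 mmol/kg

CA = 2.73 mmol/kg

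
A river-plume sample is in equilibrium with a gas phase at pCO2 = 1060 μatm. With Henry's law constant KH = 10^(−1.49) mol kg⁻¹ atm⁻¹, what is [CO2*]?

KH = 10^(−1.49) = 3.236×10^-2 mol kg⁻¹ atm⁻¹
[CO2*] = KH · pCO2 = 3.236×10^-2 × 1060×10^-6 atm = 3.43×10^-5 mol/kg

[CO2*] = 34.3 μmol/kg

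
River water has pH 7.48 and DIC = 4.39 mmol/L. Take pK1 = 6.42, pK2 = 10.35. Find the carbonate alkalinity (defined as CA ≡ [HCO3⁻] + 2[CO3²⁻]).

CA = 4.04 mmol/L

CA = [HCO3⁻] + 2[CO3²⁻] = (α₁ + 2α₂)·DIC
At pH 7.48: [H⁺]/K1 = 10^-1.06 = 0.087096, K2/[H⁺] = 10^-2.87 = 0.0013490
α₁ = 1/(1 + 0.087096 + 0.0013490) = 1/1.0884 = 0.9187; α₂ = α₁·K2/[H⁺] = 0.001239
α₁ + 2α₂ = 0.9212
CA = 0.9212 × 4.39 = 4.04 mmol/L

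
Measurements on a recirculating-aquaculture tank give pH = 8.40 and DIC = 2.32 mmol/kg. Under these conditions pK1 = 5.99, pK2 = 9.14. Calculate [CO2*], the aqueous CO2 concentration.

α₀ = 1 / (1 + K1/[H⁺] + K1K2/[H⁺]²) = 1 / (1 + 10^+2.41 + 10^+1.67)
   = 1 / (1 + 257.04 + 46.774) = 1/304.81 = 0.003281
[CO2*] = α₀ × DIC = 0.003281 × 2.32 = 0.00761 mmol/kg = 7.61 μmol/kg

[CO2*] = 7.61 μmol/kg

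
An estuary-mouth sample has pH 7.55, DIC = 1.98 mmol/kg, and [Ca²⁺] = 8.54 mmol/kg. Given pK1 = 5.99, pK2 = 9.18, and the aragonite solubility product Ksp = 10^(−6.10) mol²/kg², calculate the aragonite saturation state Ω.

α₂ = 1 / (1 + [H⁺]/K2 + [H⁺]²/(K1K2)) = 1 / (1 + 10^+1.63 + 10^+0.07)
   = 1 / (1 + 42.658 + 1.1749) = 1/44.833 = 0.02231
[CO3²⁻] = α₂ × DIC = 0.02231 × 1.98 = 0.04416 mmol/kg
Ksp = 10^(−6.10) = 7.943×10^-7
Ω = [Ca²⁺][CO3²⁻]/Ksp = (8.54×10^-3)(4.416×10^-5) / 7.943×10^-7 = 0.475

Ω = 0.475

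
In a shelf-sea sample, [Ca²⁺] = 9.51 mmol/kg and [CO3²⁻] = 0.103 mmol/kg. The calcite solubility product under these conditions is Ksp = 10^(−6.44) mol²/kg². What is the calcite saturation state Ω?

Ω = 2.70

Ksp = 10^(−6.44) = 3.631×10^-7
Ω = [Ca²⁺][CO3²⁻]/Ksp = (9.51×10^-3)(0.103×10^-3) / 3.631×10^-7 = 2.70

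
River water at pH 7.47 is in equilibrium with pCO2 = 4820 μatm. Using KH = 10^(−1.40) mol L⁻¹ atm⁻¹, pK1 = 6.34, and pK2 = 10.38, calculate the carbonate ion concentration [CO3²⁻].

[CO2*] = KH · pCO2 = 10^(−1.40) × 4820×10^-6 = 1.919×10^-4 mol/L
α₀ = 1/(1 + K1/[H⁺] + K1K2/[H⁺]²) = 1/(1 + 10^+1.13 + 10^-1.78) = 0.06894
DIC = [CO2*]/α₀ = 1.919×10^-4 / 0.06894 = 2.784 mmol/L
[CO3²⁻] = α₂·DIC; α₂ = 0.001144, so [CO3²⁻] = 0.001144 × 2.784 = 0.00318 mmol/L = 3.18 μmol/L

[CO3²⁻] = 3.18 μmol/L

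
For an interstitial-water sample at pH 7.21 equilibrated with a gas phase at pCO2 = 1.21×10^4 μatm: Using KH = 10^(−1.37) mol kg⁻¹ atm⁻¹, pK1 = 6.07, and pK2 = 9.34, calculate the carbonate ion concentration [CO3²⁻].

[CO2*] = KH · pCO2 = 10^(−1.37) × 1.21×10^4×10^-6 = 5.162×10^-4 mol/kg
α₀ = 1/(1 + K1/[H⁺] + K1K2/[H⁺]²) = 1/(1 + 10^+1.14 + 10^-0.99) = 0.06709
DIC = [CO2*]/α₀ = 5.162×10^-4 / 0.06709 = 7.694 mmol/kg
[CO3²⁻] = α₂·DIC; α₂ = 0.006865, so [CO3²⁻] = 0.006865 × 7.694 = 0.0528 mmol/kg

[CO3²⁻] = 0.0528 mmol/kg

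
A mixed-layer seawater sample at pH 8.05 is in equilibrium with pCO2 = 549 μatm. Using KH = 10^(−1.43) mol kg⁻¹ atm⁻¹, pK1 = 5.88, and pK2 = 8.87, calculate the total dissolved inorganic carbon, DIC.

DIC = 3.49 mmol/kg

[CO2*] = KH · pCO2 = 10^(−1.43) × 549×10^-6 = 2.040×10^-5 mol/kg
α₀ = 1/(1 + K1/[H⁺] + K1K2/[H⁺]²) = 1/(1 + 10^+2.17 + 10^+1.35) = 0.005838
DIC = [CO2*]/α₀ = 2.040×10^-5 / 0.005838 = 3.49 mmol/kg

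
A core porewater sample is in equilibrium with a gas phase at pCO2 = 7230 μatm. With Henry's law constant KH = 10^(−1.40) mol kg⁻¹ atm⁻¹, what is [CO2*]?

KH = 10^(−1.40) = 3.981×10^-2 mol kg⁻¹ atm⁻¹
[CO2*] = KH · pCO2 = 3.981×10^-2 × 7230×10^-6 atm = 2.88×10^-4 mol/kg

[CO2*] = 288 μmol/kg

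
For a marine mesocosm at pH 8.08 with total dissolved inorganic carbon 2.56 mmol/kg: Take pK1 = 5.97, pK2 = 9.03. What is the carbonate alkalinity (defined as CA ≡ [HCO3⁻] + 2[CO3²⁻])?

CA = [HCO3⁻] + 2[CO3²⁻] = (α₁ + 2α₂)·DIC
At pH 8.08: [H⁺]/K1 = 10^-2.11 = 0.0077625, K2/[H⁺] = 10^-0.95 = 0.11220
α₁ = 1/(1 + 0.0077625 + 0.11220) = 1/1.1200 = 0.8929; α₂ = α₁·K2/[H⁺] = 0.1002
α₁ + 2α₂ = 1.0933
CA = 1.0933 × 2.56 = 2.80 mmol/kg

CA = 2.80 mmol/kg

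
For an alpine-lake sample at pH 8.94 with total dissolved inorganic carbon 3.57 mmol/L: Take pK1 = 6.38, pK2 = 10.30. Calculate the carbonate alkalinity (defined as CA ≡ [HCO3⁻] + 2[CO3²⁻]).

CA = 3.71 mmol/L

CA = [HCO3⁻] + 2[CO3²⁻] = (α₁ + 2α₂)·DIC
At pH 8.94: [H⁺]/K1 = 10^-2.56 = 0.0027542, K2/[H⁺] = 10^-1.36 = 0.043652
α₁ = 1/(1 + 0.0027542 + 0.043652) = 1/1.0464 = 0.9557; α₂ = α₁·K2/[H⁺] = 0.04172
α₁ + 2α₂ = 1.0391
CA = 1.0391 × 3.57 = 3.71 mmol/L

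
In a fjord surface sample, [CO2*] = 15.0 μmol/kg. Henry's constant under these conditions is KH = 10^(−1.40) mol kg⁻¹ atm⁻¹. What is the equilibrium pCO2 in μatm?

KH = 10^(−1.40) = 3.981×10^-2 mol kg⁻¹ atm⁻¹
pCO2 = [CO2*]/KH = 15.0×10^-6 / 3.981×10^-2 = 3.77×10^-4 atm = 377 μatm

pCO2 = 377 μatm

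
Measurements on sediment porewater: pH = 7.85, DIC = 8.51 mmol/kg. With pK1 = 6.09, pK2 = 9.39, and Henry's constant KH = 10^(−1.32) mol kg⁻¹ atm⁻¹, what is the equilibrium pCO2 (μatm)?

pCO2 = 2950 μatm

α₀ = 1 / (1 + K1/[H⁺] + K1K2/[H⁺]²) = 1 / (1 + 10^+1.76 + 10^+0.22)
   = 1 / (1 + 57.544 + 1.6596) = 1/60.204 = 0.01661
[CO2*] = α₀ × DIC = 0.01661 × 8.51 = 0.1414 mmol/kg
pCO2 = [CO2*]/KH = 1.414×10^-4 / 4.786×10^-2 = 2950 μatm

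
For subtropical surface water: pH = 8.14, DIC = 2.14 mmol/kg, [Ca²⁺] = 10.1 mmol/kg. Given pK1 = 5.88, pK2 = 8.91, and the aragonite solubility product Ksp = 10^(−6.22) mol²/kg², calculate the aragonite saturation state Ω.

α₂ = 1 / (1 + [H⁺]/K2 + [H⁺]²/(K1K2)) = 1 / (1 + 10^+0.77 + 10^-1.49)
   = 1 / (1 + 5.8884 + 0.032359) = 1/6.9208 = 0.1445
[CO3²⁻] = α₂ × DIC = 0.1445 × 2.14 = 0.3092 mmol/kg
Ksp = 10^(−6.22) = 6.026×10^-7
Ω = [Ca²⁺][CO3²⁻]/Ksp = (10.1×10^-3)(3.092×10^-4) / 6.026×10^-7 = 5.18

Ω = 5.18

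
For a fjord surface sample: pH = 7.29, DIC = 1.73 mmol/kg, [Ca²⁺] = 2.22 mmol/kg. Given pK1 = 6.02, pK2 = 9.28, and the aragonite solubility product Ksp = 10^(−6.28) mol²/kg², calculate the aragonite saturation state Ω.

α₂ = 1 / (1 + [H⁺]/K2 + [H⁺]²/(K1K2)) = 1 / (1 + 10^+1.99 + 10^+0.72)
   = 1 / (1 + 97.724 + 5.2481) = 1/103.97 = 0.009618
[CO3²⁻] = α₂ × DIC = 0.009618 × 1.73 = 0.01664 mmol/kg = 16.64 μmol/kg
Ksp = 10^(−6.28) = 5.248×10^-7
Ω = [Ca²⁺][CO3²⁻]/Ksp = (2.22×10^-3)(1.664×10^-5) / 5.248×10^-7 = 0.0704

Ω = 0.0704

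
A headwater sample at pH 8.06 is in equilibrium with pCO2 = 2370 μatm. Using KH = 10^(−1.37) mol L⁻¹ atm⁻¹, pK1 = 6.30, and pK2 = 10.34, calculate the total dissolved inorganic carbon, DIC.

[CO2*] = KH · pCO2 = 10^(−1.37) × 2370×10^-6 = 1.011×10^-4 mol/L
α₀ = 1/(1 + K1/[H⁺] + K1K2/[H⁺]²) = 1/(1 + 10^+1.76 + 10^-0.52) = 0.01699
DIC = [CO2*]/α₀ = 1.011×10^-4 / 0.01699 = 5.95 mmol/L

DIC = 5.95 mmol/L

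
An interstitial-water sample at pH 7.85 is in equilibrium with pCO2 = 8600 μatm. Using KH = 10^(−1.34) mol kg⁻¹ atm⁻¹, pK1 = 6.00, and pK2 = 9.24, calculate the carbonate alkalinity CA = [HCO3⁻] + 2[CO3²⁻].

CA = 30.1 mmol/kg

[CO2*] = KH · pCO2 = 10^(−1.34) × 8600×10^-6 = 3.931×10^-4 mol/kg
α₀ = 1/(1 + K1/[H⁺] + K1K2/[H⁺]²) = 1/(1 + 10^+1.85 + 10^+0.46) = 0.01339
DIC = [CO2*]/α₀ = 3.931×10^-4 / 0.01339 = 29.36 mmol/kg
CA = (α₁ + 2α₂)·DIC = (0.9480 + 2×0.03862) × 29.36 = 30.1 mmol/kg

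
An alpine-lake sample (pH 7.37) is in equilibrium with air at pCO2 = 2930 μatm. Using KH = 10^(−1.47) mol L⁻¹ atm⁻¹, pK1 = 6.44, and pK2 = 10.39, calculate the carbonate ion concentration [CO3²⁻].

[CO2*] = KH · pCO2 = 10^(−1.47) × 2930×10^-6 = 9.928×10^-5 mol/L
α₀ = 1/(1 + K1/[H⁺] + K1K2/[H⁺]²) = 1/(1 + 10^+0.93 + 10^-2.09) = 0.1050
DIC = [CO2*]/α₀ = 9.928×10^-5 / 0.1050 = 0.9451 mmol/L
[CO3²⁻] = α₂·DIC; α₂ = 0.0008539, so [CO3²⁻] = 0.0008539 × 0.9451 = 0.000807 mmol/L = 0.807 μmol/L

[CO3²⁻] = 0.807 μmol/L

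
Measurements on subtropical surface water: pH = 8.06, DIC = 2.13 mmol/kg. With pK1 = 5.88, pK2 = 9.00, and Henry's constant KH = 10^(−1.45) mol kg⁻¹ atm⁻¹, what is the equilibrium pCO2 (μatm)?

pCO2 = 354 μatm

α₀ = 1 / (1 + K1/[H⁺] + K1K2/[H⁺]²) = 1 / (1 + 10^+2.18 + 10^+1.24)
   = 1 / (1 + 151.36 + 17.378) = 1/169.73 = 0.005892
[CO2*] = α₀ × DIC = 0.005892 × 2.13 = 0.01255 mmol/kg = 12.55 μmol/kg
pCO2 = [CO2*]/KH = 1.255×10^-5 / 3.548×10^-2 = 354 μatm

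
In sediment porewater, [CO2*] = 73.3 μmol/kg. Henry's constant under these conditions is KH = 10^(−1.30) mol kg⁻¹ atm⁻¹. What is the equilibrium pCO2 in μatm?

pCO2 = 1460 μatm

KH = 10^(−1.30) = 5.012×10^-2 mol kg⁻¹ atm⁻¹
pCO2 = [CO2*]/KH = 73.3×10^-6 / 5.012×10^-2 = 1.46×10^-3 atm = 1460 μatm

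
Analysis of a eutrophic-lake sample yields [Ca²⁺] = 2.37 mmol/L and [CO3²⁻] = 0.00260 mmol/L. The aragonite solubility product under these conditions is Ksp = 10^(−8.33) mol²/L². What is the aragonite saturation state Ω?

Ksp = 10^(−8.33) = 4.677×10^-9
Ω = [Ca²⁺][CO3²⁻]/Ksp = (2.37×10^-3)(0.00260×10^-3) / 4.677×10^-9 = 1.32

Ω = 1.32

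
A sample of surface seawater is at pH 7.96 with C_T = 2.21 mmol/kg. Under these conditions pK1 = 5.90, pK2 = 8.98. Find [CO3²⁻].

[CO3²⁻] = 0.191 mmol/kg

α₂ = 1 / (1 + [H⁺]/K2 + [H⁺]²/(K1K2)) = 1 / (1 + 10^+1.02 + 10^-1.04)
   = 1 / (1 + 10.471 + 0.091201) = 1/11.562 = 0.08649
[CO3²⁻] = α₂ × DIC = 0.08649 × 2.21 = 0.191 mmol/kg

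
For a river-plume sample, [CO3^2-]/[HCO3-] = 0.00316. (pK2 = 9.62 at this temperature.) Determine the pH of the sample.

pH = 7.12

From K2 = [H⁺][CO3^2-]/[HCO3-]:  pH = pK2 + log₁₀([CO3^2-]/[HCO3-])
log₁₀(0.00316) = -2.500
pH = 9.62 + (-2.500) = 7.12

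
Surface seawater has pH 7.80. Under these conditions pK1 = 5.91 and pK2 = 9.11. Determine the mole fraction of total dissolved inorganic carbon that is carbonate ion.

α₂ = 0.0461

α₂ = 1 / (1 + [H⁺]/K2 + [H⁺]²/(K1K2)) = 1 / (1 + 10^+1.31 + 10^-0.58)
   = 1 / (1 + 20.417 + 0.26303) = 1/21.680 = 0.04612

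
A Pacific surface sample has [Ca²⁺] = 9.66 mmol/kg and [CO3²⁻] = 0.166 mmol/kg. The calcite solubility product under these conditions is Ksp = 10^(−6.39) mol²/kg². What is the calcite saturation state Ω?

Ksp = 10^(−6.39) = 4.074×10^-7
Ω = [Ca²⁺][CO3²⁻]/Ksp = (9.66×10^-3)(0.166×10^-3) / 4.074×10^-7 = 3.94

Ω = 3.94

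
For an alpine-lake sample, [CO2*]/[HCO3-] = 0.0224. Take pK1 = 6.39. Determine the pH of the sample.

pH = 8.04

From K1 = [H⁺][HCO3-]/[CO2*]:  pH = pK1 − log₁₀([CO2*]/[HCO3-])
log₁₀(0.0224) = -1.650
pH = 6.39 − (-1.650) = 8.04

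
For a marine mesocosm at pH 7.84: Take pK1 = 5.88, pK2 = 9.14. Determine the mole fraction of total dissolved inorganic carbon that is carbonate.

α₂ = 0.0472

α₂ = 1 / (1 + [H⁺]/K2 + [H⁺]²/(K1K2)) = 1 / (1 + 10^+1.30 + 10^-0.66)
   = 1 / (1 + 19.953 + 0.21878) = 1/21.171 = 0.04723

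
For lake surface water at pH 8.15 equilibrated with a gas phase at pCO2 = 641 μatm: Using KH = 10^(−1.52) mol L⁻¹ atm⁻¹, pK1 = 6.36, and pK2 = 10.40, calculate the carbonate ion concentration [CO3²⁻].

[CO3²⁻] = 6.71 μmol/L

[CO2*] = KH · pCO2 = 10^(−1.52) × 641×10^-6 = 1.936×10^-5 mol/L
α₀ = 1/(1 + K1/[H⁺] + K1K2/[H⁺]²) = 1/(1 + 10^+1.79 + 10^-0.46) = 0.01587
DIC = [CO2*]/α₀ = 1.936×10^-5 / 0.01587 = 1.220 mmol/L
[CO3²⁻] = α₂·DIC; α₂ = 0.005503, so [CO3²⁻] = 0.005503 × 1.220 = 0.00671 mmol/L = 6.71 μmol/L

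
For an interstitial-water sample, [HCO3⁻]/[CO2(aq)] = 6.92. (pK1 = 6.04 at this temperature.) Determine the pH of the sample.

From K1 = [H⁺][HCO3⁻]/[CO2(aq)]:  pH = pK1 + log₁₀([HCO3⁻]/[CO2(aq)])
log₁₀(6.92) = +0.840
pH = 6.04 + (+0.840) = 6.88

pH = 6.88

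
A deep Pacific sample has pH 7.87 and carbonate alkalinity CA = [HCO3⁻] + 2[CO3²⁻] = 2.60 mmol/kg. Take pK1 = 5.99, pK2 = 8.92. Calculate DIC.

CA = [HCO3⁻] + 2[CO3²⁻] = (α₁ + 2α₂)·DIC
At pH 7.87: [H⁺]/K1 = 10^-1.88 = 0.013183, K2/[H⁺] = 10^-1.05 = 0.089125
α₁ = 1/(1 + 0.013183 + 0.089125) = 1/1.1023 = 0.9072; α₂ = α₁·K2/[H⁺] = 0.08085
α₁ + 2α₂ = 1.0689
DIC = CA / (α₁ + 2α₂) = 2.60 / 1.0689 = 2.43 mmol/kg

DIC = 2.43 mmol/kg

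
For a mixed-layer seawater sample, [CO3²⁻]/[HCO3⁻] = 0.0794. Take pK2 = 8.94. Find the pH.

pH = 7.84

From K2 = [H⁺][CO3²⁻]/[HCO3⁻]:  pH = pK2 + log₁₀([CO3²⁻]/[HCO3⁻])
log₁₀(0.0794) = -1.100
pH = 8.94 + (-1.100) = 7.84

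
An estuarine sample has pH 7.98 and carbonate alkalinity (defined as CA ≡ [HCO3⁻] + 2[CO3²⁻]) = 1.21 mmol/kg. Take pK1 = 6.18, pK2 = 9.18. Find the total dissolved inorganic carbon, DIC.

CA = [HCO3⁻] + 2[CO3²⁻] = (α₁ + 2α₂)·DIC
At pH 7.98: [H⁺]/K1 = 10^-1.80 = 0.015849, K2/[H⁺] = 10^-1.20 = 0.063096
α₁ = 1/(1 + 0.015849 + 0.063096) = 1/1.0789 = 0.9268; α₂ = α₁·K2/[H⁺] = 0.05848
α₁ + 2α₂ = 1.0438
DIC = CA / (α₁ + 2α₂) = 1.21 / 1.0438 = 1.16 mmol/kg

DIC = 1.16 mmol/kg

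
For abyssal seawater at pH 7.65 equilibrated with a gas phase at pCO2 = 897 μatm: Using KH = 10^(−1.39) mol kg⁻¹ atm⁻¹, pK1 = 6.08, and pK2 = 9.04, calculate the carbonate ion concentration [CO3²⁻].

[CO2*] = KH · pCO2 = 10^(−1.39) × 897×10^-6 = 3.654×10^-5 mol/kg
α₀ = 1/(1 + K1/[H⁺] + K1K2/[H⁺]²) = 1/(1 + 10^+1.57 + 10^+0.18) = 0.02521
DIC = [CO2*]/α₀ = 3.654×10^-5 / 0.02521 = 1.450 mmol/kg
[CO3²⁻] = α₂·DIC; α₂ = 0.03816, so [CO3²⁻] = 0.03816 × 1.450 = 0.0553 mmol/kg

[CO3²⁻] = 0.0553 mmol/kg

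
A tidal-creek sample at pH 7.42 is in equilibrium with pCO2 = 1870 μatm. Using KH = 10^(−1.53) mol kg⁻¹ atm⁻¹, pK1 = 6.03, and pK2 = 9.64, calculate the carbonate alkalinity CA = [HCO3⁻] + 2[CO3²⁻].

[CO2*] = KH · pCO2 = 10^(−1.53) × 1870×10^-6 = 5.519×10^-5 mol/kg
α₀ = 1/(1 + K1/[H⁺] + K1K2/[H⁺]²) = 1/(1 + 10^+1.39 + 10^-0.83) = 0.03892
DIC = [CO2*]/α₀ = 5.519×10^-5 / 0.03892 = 1.418 mmol/kg
CA = (α₁ + 2α₂)·DIC = (0.9553 + 2×0.005756) × 1.418 = 1.37 mmol/kg

CA = 1.37 mmol/kg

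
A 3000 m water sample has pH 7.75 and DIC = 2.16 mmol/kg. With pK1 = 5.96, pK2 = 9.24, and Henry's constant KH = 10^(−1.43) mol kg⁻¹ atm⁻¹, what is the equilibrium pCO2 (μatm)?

α₀ = 1 / (1 + K1/[H⁺] + K1K2/[H⁺]²) = 1 / (1 + 10^+1.79 + 10^+0.30)
   = 1 / (1 + 61.660 + 1.9953) = 1/64.655 = 0.01547
[CO2*] = α₀ × DIC = 0.01547 × 2.16 = 0.03341 mmol/kg
pCO2 = [CO2*]/KH = 3.341×10^-5 / 3.715×10^-2 = 899 μatm

pCO2 = 899 μatm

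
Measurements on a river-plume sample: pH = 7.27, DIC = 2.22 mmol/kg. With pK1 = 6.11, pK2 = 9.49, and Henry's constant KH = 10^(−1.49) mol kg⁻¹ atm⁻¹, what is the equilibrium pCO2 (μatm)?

pCO2 = 4410 μatm

α₀ = 1 / (1 + K1/[H⁺] + K1K2/[H⁺]²) = 1 / (1 + 10^+1.16 + 10^-1.06)
   = 1 / (1 + 14.454 + 0.087096) = 1/15.541 = 0.06434
[CO2*] = α₀ × DIC = 0.06434 × 2.22 = 0.1428 mmol/kg
pCO2 = [CO2*]/KH = 1.428×10^-4 / 3.236×10^-2 = 4410 μatm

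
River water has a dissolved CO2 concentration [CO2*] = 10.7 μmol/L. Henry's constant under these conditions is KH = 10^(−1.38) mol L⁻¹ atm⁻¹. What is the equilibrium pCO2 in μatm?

pCO2 = 257 μatm

KH = 10^(−1.38) = 4.169×10^-2 mol L⁻¹ atm⁻¹
pCO2 = [CO2*]/KH = 10.7×10^-6 / 4.169×10^-2 = 2.57×10^-4 atm = 257 μatm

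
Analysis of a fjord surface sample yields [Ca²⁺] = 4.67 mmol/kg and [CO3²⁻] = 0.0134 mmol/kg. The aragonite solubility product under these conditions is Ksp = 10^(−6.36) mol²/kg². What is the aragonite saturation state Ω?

Ω = 0.143

Ksp = 10^(−6.36) = 4.365×10^-7
Ω = [Ca²⁺][CO3²⁻]/Ksp = (4.67×10^-3)(0.0134×10^-3) / 4.365×10^-7 = 0.143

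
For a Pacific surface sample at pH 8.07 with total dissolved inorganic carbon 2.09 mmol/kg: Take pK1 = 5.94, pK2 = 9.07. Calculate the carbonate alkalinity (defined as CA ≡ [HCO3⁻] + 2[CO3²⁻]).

CA = 2.26 mmol/kg

CA = [HCO3⁻] + 2[CO3²⁻] = (α₁ + 2α₂)·DIC
At pH 8.07: [H⁺]/K1 = 10^-2.13 = 0.0074131, K2/[H⁺] = 10^-1.00 = 0.10000
α₁ = 1/(1 + 0.0074131 + 0.10000) = 1/1.1074 = 0.9030; α₂ = α₁·K2/[H⁺] = 0.09030
α₁ + 2α₂ = 1.0836
CA = 1.0836 × 2.09 = 2.26 mmol/kg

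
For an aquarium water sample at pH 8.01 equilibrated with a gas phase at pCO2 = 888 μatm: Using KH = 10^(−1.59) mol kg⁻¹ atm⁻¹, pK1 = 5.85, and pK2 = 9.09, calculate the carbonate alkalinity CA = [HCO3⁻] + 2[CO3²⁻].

[CO2*] = KH · pCO2 = 10^(−1.59) × 888×10^-6 = 2.283×10^-5 mol/kg
α₀ = 1/(1 + K1/[H⁺] + K1K2/[H⁺]²) = 1/(1 + 10^+2.16 + 10^+1.08) = 0.006347
DIC = [CO2*]/α₀ = 2.283×10^-5 / 0.006347 = 3.596 mmol/kg
CA = (α₁ + 2α₂)·DIC = (0.9174 + 2×0.07630) × 3.596 = 3.85 mmol/kg

CA = 3.85 mmol/kg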